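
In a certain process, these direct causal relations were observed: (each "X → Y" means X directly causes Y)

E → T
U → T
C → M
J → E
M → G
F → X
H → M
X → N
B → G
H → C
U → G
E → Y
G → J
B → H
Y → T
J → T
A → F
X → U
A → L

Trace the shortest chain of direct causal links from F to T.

F → X
X → U
U → T
Length: 3 steps.

F → X → U → T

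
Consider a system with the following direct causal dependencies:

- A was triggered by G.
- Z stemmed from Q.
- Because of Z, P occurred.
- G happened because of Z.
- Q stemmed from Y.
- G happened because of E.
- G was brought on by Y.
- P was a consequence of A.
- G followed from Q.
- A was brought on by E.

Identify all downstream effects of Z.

A, G, P

Direct effects: G, P.
2 steps out: A.
Not reachable from it: E, Y, Q.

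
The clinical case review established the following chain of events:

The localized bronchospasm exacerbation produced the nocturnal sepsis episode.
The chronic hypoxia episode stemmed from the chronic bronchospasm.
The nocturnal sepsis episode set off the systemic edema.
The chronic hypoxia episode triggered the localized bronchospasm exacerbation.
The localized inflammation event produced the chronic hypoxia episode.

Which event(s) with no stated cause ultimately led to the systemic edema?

Tracing upstream from the systemic edema: the systemic edema ← the nocturnal sepsis episode ← the localized bronchospasm exacerbation ← the chronic hypoxia episode ← the chronic bronchospasm.
A separate upstream branch: the systemic edema ← the nocturnal sepsis episode ← the localized bronchospasm exacerbation ← the chronic hypoxia episode ← the localized inflammation event.
Each of those chain origins has no stated cause.

the chronic bronchospasm, the localized inflammation event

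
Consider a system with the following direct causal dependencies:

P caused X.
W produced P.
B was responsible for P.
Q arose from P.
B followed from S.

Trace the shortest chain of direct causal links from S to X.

S → B
B → P
P → X
Length: 3 steps.

S → B → P → X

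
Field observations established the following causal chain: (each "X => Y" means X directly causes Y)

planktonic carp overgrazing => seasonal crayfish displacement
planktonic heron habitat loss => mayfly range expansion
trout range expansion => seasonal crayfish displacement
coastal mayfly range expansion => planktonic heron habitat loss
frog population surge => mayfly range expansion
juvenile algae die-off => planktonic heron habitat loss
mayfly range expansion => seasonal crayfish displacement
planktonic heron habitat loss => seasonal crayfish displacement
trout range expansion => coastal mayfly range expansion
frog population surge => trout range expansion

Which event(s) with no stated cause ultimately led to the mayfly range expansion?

the frog population surge, the juvenile algae die-off

Tracing upstream from the mayfly range expansion: the mayfly range expansion ← the frog population surge.
A separate upstream branch: the mayfly range expansion ← the planktonic heron habitat loss ← the juvenile algae die-off.
Each of those chain origins has no stated cause.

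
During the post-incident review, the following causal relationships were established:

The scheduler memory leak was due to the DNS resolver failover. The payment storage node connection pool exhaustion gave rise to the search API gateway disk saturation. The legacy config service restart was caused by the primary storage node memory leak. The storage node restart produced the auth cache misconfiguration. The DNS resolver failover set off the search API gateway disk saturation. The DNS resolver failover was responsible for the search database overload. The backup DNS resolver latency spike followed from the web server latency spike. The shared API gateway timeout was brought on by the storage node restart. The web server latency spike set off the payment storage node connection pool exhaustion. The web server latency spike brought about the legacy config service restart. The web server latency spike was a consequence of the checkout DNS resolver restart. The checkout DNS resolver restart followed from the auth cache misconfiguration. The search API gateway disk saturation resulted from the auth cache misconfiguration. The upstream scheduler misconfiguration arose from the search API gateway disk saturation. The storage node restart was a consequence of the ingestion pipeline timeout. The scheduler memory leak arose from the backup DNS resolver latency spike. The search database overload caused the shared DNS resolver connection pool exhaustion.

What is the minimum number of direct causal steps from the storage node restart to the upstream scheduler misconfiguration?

Shortest chain: the storage node restart → the auth cache misconfiguration → the search API gateway disk saturation → the upstream scheduler misconfiguration.

3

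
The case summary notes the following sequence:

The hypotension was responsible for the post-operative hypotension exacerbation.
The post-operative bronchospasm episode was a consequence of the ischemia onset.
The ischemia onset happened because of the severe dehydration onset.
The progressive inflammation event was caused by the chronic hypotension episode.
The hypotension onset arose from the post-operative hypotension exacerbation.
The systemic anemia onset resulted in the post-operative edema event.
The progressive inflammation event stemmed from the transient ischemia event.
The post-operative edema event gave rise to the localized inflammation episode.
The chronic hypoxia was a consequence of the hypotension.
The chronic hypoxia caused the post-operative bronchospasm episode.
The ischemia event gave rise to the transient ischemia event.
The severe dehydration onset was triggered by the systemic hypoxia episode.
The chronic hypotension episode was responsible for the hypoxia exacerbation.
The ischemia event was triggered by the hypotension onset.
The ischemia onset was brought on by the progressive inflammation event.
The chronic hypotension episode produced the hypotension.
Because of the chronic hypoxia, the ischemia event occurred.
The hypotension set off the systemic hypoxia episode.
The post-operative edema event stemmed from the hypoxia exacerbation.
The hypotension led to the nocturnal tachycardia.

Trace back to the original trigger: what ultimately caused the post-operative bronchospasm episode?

Tracing upstream from the post-operative bronchospasm episode: the post-operative bronchospasm episode ← the chronic hypoxia ← the hypotension ← the chronic hypotension episode.
The chronic hypotension episode has no stated cause, so it is the root.

the chronic hypotension episode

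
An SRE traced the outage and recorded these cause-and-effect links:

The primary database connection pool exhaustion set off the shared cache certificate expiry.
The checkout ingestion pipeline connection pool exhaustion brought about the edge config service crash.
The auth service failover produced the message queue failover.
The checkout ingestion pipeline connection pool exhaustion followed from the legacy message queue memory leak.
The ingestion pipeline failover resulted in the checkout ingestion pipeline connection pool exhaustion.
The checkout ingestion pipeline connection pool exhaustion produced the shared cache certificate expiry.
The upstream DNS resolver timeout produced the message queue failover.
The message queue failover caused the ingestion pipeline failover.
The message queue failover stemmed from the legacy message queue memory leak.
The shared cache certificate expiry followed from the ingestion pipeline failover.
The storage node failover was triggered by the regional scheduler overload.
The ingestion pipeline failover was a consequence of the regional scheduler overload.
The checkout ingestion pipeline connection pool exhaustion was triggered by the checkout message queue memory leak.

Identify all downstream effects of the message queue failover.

the checkout ingestion pipeline connection pool exhaustion, the edge config service crash, the ingestion pipeline failover, the shared cache certificate expiry

Direct effects: the ingestion pipeline failover.
2 steps out: the checkout ingestion pipeline connection pool exhaustion, the shared cache certificate expiry.
3 steps out: the edge config service crash.
Not reachable from it: the legacy message queue memory leak, the regional scheduler overload, the storage node failover, the upstream DNS resolver timeout, the auth service failover, the checkout message queue memory leak, the primary database connection pool exhaustion.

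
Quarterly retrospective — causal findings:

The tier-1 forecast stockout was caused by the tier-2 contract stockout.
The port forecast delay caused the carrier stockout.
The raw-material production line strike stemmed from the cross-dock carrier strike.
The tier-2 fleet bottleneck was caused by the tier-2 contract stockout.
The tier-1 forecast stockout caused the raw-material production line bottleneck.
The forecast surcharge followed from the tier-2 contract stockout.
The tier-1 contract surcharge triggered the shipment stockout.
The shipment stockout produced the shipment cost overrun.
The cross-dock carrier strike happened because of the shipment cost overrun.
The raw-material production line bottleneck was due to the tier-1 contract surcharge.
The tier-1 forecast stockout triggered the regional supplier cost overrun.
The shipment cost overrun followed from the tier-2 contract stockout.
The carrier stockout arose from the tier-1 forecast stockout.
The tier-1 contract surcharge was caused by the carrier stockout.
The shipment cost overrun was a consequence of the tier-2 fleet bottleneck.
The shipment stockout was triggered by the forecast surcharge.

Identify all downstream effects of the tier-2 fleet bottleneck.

Direct effects: the shipment cost overrun.
2 steps out: the cross-dock carrier strike.
3 steps out: the raw-material production line strike.
Not reachable from it: the tier-2 contract stockout, the forecast surcharge, the tier-1 forecast stockout, the carrier stockout, the regional supplier cost overrun, the tier-1 contract surcharge, the raw-material production line bottleneck, the shipment stockout, the port forecast delay.

the cross-dock carrier strike, the raw-material production line strike, the shipment cost overrun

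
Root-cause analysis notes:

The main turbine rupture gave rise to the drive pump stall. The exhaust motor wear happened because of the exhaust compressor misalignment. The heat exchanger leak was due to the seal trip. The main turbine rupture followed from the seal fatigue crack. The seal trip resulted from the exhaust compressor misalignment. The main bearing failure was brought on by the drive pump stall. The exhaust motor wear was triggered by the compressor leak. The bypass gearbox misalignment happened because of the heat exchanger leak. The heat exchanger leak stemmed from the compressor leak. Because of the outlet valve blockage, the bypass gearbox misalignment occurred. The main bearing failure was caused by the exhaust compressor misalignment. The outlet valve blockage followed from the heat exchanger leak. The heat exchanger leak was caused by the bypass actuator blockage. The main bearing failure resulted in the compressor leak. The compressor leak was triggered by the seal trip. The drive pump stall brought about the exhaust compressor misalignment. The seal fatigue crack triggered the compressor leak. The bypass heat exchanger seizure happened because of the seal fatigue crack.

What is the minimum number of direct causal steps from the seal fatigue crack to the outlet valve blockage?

3

Shortest chain: the seal fatigue crack → the compressor leak → the heat exchanger leak → the outlet valve blockage.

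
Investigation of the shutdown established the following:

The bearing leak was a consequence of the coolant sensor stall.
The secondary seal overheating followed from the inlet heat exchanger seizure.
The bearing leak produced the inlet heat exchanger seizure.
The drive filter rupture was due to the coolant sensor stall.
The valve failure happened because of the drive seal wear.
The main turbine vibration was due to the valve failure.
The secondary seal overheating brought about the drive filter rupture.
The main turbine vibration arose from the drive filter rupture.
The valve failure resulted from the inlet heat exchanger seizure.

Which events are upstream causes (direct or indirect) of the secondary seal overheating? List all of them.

the bearing leak, the coolant sensor stall, the inlet heat exchanger seizure

Immediate cause of the secondary seal overheating: the inlet heat exchanger seizure.
Further upstream: the coolant sensor stall, the bearing leak.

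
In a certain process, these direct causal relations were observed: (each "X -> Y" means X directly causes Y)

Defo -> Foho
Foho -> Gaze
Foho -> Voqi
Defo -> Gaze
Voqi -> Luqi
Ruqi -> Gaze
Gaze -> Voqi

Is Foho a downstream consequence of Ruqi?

No

Ruqi leads to Gaze, Voqi, Luqi; Foho is not among them.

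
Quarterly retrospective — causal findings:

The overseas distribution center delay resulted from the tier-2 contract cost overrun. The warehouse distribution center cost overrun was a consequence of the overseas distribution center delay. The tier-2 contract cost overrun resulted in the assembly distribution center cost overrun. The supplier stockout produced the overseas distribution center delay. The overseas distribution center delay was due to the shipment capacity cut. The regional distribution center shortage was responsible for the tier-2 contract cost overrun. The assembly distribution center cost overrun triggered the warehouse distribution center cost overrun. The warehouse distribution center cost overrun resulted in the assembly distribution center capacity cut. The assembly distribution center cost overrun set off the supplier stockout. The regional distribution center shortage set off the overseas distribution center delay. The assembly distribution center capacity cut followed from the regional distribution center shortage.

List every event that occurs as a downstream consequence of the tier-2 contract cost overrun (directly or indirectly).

Direct effects: the assembly distribution center cost overrun, the overseas distribution center delay.
2 steps out: the supplier stockout, the warehouse distribution center cost overrun.
3 steps out: the assembly distribution center capacity cut.
Not reachable from it: the regional distribution center shortage, the shipment capacity cut.

the assembly distribution center capacity cut, the assembly distribution center cost overrun, the overseas distribution center delay, the supplier stockout, the warehouse distribution center cost overrun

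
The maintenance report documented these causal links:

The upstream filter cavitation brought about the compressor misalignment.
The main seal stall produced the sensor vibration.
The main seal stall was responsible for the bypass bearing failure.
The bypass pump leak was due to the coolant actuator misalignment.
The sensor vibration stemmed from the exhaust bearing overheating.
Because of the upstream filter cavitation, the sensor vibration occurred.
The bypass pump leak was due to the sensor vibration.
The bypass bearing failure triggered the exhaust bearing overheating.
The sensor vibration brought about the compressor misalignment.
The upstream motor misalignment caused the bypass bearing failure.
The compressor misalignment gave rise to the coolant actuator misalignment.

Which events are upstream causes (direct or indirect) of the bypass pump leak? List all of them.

the bypass bearing failure, the compressor misalignment, the coolant actuator misalignment, the exhaust bearing overheating, the main seal stall, the sensor vibration, the upstream filter cavitation, the upstream motor misalignment

Immediate causes of the bypass pump leak: the sensor vibration, the coolant actuator misalignment.
Further upstream: the upstream motor misalignment, the main seal stall, the upstream filter cavitation, the bypass bearing failure, the exhaust bearing overheating, the compressor misalignment.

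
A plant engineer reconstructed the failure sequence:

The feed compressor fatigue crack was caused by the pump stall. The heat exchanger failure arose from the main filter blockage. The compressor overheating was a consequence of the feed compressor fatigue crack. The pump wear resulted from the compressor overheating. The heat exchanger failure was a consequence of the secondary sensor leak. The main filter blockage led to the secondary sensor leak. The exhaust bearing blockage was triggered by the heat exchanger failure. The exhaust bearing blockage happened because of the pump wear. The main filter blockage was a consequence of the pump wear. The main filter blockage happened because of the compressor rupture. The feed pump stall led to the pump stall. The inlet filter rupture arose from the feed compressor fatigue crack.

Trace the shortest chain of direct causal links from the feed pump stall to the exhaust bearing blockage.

the feed pump stall → the pump stall
the pump stall → the feed compressor fatigue crack
the feed compressor fatigue crack → the compressor overheating
the compressor overheating → the pump wear
the pump wear → the exhaust bearing blockage
Length: 5 steps.

the feed pump stall → the pump stall → the feed compressor fatigue crack → the compressor overheating → the pump wear → the exhaust bearing blockage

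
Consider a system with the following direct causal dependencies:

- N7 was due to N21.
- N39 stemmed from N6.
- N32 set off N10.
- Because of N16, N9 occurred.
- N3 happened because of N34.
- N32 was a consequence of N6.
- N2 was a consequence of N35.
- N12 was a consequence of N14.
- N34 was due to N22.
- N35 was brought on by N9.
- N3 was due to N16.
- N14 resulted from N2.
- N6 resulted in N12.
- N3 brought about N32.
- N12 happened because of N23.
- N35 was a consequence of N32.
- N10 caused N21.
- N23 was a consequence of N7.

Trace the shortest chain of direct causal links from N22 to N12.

N22 → N34
N34 → N3
N3 → N32
N32 → N35
N35 → N2
N2 → N14
N14 → N12
Length: 7 steps.

N22 → N34 → N3 → N32 → N35 → N2 → N14 → N12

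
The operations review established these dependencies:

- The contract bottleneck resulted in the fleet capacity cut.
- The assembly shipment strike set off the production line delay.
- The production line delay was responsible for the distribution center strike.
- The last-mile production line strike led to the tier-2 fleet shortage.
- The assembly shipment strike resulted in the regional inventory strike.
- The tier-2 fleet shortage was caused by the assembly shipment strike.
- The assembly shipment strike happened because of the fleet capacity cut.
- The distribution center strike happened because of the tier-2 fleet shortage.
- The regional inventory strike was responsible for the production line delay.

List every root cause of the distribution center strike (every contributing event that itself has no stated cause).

Tracing upstream from the distribution center strike: the distribution center strike ← the tier-2 fleet shortage ← the assembly shipment strike ← the fleet capacity cut ← the contract bottleneck.
A separate upstream branch: the distribution center strike ← the tier-2 fleet shortage ← the last-mile production line strike.
Each of those chain origins has no stated cause.

the contract bottleneck, the last-mile production line strike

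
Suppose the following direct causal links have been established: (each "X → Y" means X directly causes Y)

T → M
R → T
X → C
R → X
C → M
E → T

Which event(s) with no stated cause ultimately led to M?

E, R

Tracing upstream from M: M ← T ← E.
A separate upstream branch: M ← T ← R.
Each of those chain origins has no stated cause.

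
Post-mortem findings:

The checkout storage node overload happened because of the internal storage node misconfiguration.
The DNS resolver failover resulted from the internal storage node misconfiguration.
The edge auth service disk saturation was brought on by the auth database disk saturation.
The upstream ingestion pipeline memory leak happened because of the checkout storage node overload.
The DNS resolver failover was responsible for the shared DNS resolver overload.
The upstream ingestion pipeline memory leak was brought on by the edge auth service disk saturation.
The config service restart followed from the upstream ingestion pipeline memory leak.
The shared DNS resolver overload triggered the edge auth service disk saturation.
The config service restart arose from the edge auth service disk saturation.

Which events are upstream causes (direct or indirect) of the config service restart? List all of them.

Immediate causes of the config service restart: the edge auth service disk saturation, the upstream ingestion pipeline memory leak.
Further upstream: the internal storage node misconfiguration, the DNS resolver failover, the shared DNS resolver overload, the checkout storage node overload, the auth database disk saturation.

the DNS resolver failover, the auth database disk saturation, the checkout storage node overload, the edge auth service disk saturation, the internal storage node misconfiguration, the shared DNS resolver overload, the upstream ingestion pipeline memory leak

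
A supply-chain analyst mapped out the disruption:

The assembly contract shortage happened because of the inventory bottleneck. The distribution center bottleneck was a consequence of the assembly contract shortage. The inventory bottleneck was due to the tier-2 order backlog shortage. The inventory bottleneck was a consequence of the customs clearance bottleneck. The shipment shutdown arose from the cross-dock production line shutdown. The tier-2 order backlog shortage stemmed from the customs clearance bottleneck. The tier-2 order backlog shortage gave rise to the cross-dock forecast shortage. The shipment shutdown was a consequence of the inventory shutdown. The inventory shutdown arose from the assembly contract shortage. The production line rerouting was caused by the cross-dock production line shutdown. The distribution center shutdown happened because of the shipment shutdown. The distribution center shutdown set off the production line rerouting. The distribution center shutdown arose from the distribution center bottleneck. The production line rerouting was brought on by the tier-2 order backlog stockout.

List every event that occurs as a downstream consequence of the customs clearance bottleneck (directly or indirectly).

the assembly contract shortage, the cross-dock forecast shortage, the distribution center bottleneck, the distribution center shutdown, the inventory bottleneck, the inventory shutdown, the production line rerouting, the shipment shutdown, the tier-2 order backlog shortage

Direct effects: the tier-2 order backlog shortage, the inventory bottleneck.
2 steps out: the cross-dock forecast shortage, the assembly contract shortage.
3 steps out: the inventory shutdown, the distribution center bottleneck.
4 steps out: the shipment shutdown, the distribution center shutdown.
5 steps out: the production line rerouting.
Not reachable from it: the tier-2 order backlog stockout, the cross-dock production line shutdown.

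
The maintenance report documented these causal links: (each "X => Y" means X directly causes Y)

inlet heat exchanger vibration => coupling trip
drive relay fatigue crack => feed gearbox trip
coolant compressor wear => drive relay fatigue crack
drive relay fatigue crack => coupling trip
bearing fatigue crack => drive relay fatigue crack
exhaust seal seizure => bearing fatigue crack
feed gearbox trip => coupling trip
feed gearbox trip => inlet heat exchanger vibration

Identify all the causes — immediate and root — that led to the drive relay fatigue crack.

Immediate causes of the drive relay fatigue crack: the bearing fatigue crack, the coolant compressor wear.
Further upstream: the exhaust seal seizure.

the bearing fatigue crack, the coolant compressor wear, the exhaust seal seizure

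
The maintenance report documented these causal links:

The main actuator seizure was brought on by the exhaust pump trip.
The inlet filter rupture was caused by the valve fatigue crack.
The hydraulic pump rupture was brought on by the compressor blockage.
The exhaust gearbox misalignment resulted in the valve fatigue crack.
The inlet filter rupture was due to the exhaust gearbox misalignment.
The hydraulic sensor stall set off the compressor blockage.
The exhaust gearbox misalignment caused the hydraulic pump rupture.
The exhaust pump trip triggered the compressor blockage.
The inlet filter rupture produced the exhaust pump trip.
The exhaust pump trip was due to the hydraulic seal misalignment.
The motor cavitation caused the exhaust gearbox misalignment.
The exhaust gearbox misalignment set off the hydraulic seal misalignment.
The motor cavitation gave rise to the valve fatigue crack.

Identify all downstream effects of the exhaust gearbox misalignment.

the compressor blockage, the exhaust pump trip, the hydraulic pump rupture, the hydraulic seal misalignment, the inlet filter rupture, the main actuator seizure, the valve fatigue crack

Direct effects: the hydraulic seal misalignment, the valve fatigue crack, the inlet filter rupture, the hydraulic pump rupture.
2 steps out: the exhaust pump trip.
3 steps out: the compressor blockage, the main actuator seizure.
Not reachable from it: the motor cavitation, the hydraulic sensor stall.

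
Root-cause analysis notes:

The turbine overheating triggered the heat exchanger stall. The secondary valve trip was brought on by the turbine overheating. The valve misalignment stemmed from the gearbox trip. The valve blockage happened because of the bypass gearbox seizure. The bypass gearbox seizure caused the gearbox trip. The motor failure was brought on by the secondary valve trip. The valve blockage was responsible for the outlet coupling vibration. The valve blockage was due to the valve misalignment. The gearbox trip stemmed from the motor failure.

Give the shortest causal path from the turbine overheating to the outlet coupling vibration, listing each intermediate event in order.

the turbine overheating → the secondary valve trip
the secondary valve trip → the motor failure
the motor failure → the gearbox trip
the gearbox trip → the valve misalignment
the valve misalignment → the valve blockage
the valve blockage → the outlet coupling vibration
Length: 6 steps.

the turbine overheating → the secondary valve trip → the motor failure → the gearbox trip → the valve misalignment → the valve blockage → the outlet coupling vibration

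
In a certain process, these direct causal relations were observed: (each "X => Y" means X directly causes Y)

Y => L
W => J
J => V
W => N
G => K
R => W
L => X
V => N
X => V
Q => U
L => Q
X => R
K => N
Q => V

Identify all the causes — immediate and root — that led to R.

L, X, Y

Immediate cause of R: X.
Further upstream: Y, L.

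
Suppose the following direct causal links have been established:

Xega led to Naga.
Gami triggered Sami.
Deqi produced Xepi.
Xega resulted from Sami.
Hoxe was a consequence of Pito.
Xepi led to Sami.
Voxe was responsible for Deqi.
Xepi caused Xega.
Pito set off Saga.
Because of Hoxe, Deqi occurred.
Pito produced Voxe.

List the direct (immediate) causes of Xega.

Upstream contributors include Pito, Hoxe, Voxe, Deqi, Gami, but only Sami, Xepi feed directly into Xega.

Sami, Xepi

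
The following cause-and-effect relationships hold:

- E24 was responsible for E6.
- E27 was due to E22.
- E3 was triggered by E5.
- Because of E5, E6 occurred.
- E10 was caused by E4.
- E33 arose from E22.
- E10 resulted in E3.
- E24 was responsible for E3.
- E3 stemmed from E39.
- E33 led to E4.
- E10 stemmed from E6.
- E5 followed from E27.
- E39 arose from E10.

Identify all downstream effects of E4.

Direct effects: E10.
2 steps out: E39, E3.
Not reachable from it: E22, E27, E24, E33, E5, E6.

E10, E3, E39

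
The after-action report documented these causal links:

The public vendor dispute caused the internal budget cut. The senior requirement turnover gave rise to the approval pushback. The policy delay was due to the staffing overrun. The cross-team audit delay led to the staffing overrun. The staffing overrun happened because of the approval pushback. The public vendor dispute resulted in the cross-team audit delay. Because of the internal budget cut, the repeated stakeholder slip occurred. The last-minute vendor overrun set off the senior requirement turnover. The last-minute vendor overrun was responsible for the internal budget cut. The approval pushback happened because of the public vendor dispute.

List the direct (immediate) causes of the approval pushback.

Upstream contributors include the last-minute vendor overrun, but only the public vendor dispute, the senior requirement turnover feed directly into the approval pushback.

the public vendor dispute, the senior requirement turnover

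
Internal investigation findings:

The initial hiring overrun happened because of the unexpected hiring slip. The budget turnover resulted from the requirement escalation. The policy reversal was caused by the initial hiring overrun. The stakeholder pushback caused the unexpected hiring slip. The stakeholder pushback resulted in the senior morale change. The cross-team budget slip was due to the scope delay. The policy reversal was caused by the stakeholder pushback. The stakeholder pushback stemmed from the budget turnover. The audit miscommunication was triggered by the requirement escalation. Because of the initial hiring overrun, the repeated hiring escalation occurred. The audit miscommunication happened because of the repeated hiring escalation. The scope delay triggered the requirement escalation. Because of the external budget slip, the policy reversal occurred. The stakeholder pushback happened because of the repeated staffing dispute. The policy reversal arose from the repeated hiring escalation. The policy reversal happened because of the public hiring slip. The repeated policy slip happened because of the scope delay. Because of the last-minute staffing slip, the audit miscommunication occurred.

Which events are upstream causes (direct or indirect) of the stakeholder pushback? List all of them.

the budget turnover, the repeated staffing dispute, the requirement escalation, the scope delay

Immediate causes of the stakeholder pushback: the repeated staffing dispute, the budget turnover.
Further upstream: the scope delay, the requirement escalation.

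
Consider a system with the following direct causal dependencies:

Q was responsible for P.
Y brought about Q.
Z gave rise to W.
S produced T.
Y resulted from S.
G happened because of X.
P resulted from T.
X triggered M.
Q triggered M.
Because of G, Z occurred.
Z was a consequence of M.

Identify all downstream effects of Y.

Direct effects: Q.
2 steps out: P, M.
3 steps out: Z.
4 steps out: W.
Not reachable from it: S, T, X, G.

M, P, Q, W, Z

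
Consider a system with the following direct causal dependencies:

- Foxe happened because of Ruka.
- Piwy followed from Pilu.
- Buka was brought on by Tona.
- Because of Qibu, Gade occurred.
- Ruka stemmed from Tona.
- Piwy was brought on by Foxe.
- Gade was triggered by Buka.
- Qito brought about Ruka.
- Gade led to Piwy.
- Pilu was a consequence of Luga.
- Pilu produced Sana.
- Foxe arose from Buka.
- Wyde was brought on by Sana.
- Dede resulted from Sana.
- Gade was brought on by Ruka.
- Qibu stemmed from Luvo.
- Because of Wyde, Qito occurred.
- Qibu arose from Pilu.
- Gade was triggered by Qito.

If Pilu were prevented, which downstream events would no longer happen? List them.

Dede, Qito, Sana, Wyde

Downstream of Pilu: Sana, Qibu, Wyde, Dede, Qito, Ruka, Gade, Foxe, Piwy.
Of those, still caused via another path: Qibu, Ruka, Gade, Foxe, Piwy.
The remainder have no surviving cause.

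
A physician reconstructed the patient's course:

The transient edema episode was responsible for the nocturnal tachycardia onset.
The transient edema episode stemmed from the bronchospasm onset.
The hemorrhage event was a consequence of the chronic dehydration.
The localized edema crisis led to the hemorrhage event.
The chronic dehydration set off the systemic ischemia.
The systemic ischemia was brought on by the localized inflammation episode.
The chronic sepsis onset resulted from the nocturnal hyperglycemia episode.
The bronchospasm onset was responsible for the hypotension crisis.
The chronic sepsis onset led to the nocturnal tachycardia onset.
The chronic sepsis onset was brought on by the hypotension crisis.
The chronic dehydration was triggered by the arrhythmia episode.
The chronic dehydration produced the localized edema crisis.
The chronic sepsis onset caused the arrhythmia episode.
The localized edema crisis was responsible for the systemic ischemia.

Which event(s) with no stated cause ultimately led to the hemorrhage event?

Tracing upstream from the hemorrhage event: the hemorrhage event ← the chronic dehydration ← the arrhythmia episode ← the chronic sepsis onset ← the hypotension crisis ← the bronchospasm onset.
A separate upstream branch: the hemorrhage event ← the chronic dehydration ← the arrhythmia episode ← the chronic sepsis onset ← the nocturnal hyperglycemia episode.
Each of those chain origins has no stated cause.

the bronchospasm onset, the nocturnal hyperglycemia episode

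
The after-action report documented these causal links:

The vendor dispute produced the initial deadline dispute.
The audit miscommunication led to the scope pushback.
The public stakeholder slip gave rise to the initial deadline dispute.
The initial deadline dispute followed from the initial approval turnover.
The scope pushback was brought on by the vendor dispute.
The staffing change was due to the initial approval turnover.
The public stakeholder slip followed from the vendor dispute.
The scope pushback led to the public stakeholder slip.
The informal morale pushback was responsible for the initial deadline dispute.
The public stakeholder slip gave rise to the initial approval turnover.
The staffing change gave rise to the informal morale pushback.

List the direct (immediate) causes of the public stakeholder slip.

Upstream contributors include the audit miscommunication, but only the scope pushback, the vendor dispute feed directly into the public stakeholder slip.

the scope pushback, the vendor dispute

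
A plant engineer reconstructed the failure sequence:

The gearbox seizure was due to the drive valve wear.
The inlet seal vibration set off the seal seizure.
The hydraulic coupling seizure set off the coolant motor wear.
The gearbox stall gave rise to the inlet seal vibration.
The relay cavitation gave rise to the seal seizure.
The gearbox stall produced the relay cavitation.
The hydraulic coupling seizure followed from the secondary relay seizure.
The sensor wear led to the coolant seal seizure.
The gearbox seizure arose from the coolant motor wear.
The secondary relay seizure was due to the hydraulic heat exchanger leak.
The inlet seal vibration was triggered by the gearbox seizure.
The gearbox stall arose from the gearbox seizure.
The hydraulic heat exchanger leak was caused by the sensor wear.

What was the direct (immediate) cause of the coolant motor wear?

Upstream contributors include the sensor wear, the hydraulic heat exchanger leak, the secondary relay seizure, but only the hydraulic coupling seizure feeds directly into the coolant motor wear.

the hydraulic coupling seizure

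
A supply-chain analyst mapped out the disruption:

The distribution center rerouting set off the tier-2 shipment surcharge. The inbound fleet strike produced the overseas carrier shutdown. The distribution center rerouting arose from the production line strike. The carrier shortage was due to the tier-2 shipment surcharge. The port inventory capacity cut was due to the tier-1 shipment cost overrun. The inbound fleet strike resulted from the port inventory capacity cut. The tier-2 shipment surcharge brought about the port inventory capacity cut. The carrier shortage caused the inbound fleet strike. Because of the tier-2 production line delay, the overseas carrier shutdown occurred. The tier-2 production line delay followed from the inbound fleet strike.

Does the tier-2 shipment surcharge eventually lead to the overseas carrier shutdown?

Yes

There is a causal chain: the tier-2 shipment surcharge → the port inventory capacity cut → the inbound fleet strike → the overseas carrier shutdown.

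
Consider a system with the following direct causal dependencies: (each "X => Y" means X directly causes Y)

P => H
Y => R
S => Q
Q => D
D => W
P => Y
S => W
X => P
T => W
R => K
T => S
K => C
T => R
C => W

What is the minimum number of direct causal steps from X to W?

6

Shortest chain: X → P → Y → R → K → C → W.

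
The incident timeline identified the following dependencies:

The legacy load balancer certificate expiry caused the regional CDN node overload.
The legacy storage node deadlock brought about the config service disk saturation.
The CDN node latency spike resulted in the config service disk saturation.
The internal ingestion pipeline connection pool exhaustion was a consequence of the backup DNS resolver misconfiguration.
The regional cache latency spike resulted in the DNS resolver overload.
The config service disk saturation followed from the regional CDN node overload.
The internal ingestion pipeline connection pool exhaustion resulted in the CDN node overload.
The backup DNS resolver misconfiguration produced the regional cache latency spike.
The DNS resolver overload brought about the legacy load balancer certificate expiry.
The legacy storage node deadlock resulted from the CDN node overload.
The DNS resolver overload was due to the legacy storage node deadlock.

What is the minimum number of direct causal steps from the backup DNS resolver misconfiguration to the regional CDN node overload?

Shortest chain: the backup DNS resolver misconfiguration → the regional cache latency spike → the DNS resolver overload → the legacy load balancer certificate expiry → the regional CDN node overload.

4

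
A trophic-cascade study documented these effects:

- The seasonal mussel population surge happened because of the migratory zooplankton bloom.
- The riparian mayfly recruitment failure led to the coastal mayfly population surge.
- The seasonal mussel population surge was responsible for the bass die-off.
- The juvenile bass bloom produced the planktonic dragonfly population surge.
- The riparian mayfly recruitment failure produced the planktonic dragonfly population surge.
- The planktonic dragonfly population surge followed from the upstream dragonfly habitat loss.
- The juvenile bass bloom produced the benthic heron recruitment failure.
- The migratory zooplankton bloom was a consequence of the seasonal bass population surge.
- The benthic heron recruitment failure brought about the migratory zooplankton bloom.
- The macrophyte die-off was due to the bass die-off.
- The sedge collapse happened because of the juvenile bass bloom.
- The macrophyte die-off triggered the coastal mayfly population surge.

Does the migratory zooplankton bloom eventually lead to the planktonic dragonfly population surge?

The migratory zooplankton bloom leads to the seasonal mussel population surge, the bass die-off, the macrophyte die-off, the coastal mayfly population surge; the planktonic dragonfly population surge is not among them.

No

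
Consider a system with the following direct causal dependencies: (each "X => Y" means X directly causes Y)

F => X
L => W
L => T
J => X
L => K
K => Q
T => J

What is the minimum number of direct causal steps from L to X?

Shortest chain: L → T → J → X.

3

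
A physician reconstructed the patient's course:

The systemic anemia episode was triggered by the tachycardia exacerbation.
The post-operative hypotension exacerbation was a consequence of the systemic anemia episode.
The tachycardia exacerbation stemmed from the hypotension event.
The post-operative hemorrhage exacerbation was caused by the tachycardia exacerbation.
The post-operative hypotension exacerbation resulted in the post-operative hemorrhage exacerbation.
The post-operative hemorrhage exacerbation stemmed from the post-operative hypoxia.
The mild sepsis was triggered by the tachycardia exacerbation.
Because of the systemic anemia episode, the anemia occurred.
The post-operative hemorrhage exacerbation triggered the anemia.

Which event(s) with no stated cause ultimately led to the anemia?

the hypotension event, the post-operative hypoxia

Tracing upstream from the anemia: the anemia ← the systemic anemia episode ← the tachycardia exacerbation ← the hypotension event.
A separate upstream branch: the anemia ← the post-operative hemorrhage exacerbation ← the post-operative hypoxia.
Each of those chain origins has no stated cause.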